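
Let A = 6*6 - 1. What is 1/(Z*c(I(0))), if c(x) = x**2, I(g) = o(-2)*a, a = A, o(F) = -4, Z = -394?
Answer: -1/7722400 ≈ -1.2949e-7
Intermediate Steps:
A = 35 (A = 36 - 1 = 35)
a = 35
I(g) = -140 (I(g) = -4*35 = -140)
1/(Z*c(I(0))) = 1/(-394*(-140)**2) = 1/(-394*19600) = 1/(-7722400) = -1/7722400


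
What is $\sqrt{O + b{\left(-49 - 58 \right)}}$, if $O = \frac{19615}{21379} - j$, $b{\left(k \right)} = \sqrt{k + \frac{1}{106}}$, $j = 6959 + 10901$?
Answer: $\frac{\sqrt{-91716114718890300 + 48448533946 i \sqrt{1202146}}}{2266174} \approx 0.0387 + 133.64 i$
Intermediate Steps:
$j = 17860$
$b{\left(k \right)} = \sqrt{\frac{1}{106} + k}$ ($b{\left(k \right)} = \sqrt{k + \frac{1}{106}} = \sqrt{\frac{1}{106} + k}$)
$O = - \frac{381809325}{21379}$ ($O = \frac{19615}{21379} - 17860 = - \frac{381809325}{21379} \approx -17859.0$)
$\sqrt{O + b{\left(-49 - 58 \right)}} = \sqrt{- \frac{381809325}{21379} + \frac{\sqrt{106 + 11236 \left(-49 - 58\right)}}{106}} = \sqrt{- \frac{381809325}{21379} + \frac{\sqrt{106 + 11236 \left(-107\right)}}{106}} = \sqrt{- \frac{381809325}{21379} + \frac{\sqrt{106 - 1202252}}{106}} = \sqrt{- \frac{381809325}{21379} + \frac{\sqrt{-1202146}}{106}} = \sqrt{- \frac{381809325}{21379} + \frac{i \sqrt{1202146}}{106}}$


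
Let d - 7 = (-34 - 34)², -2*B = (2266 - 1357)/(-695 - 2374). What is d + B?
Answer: 3158443/682 ≈ 4631.1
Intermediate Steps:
B = 101/682 (B = -(2266 - 1357)/(2*(-695 - 2374)) = -909/(2*(-3069)) = -909*(-1)/(2*3069) = -½*(-101/341) = 101/682 ≈ 0.14809)
d = 4631 (d = 7 + (-34 - 34)² = 7 + (-68)² = 7 + 4624 = 4631)
d + B = 4631 + 101/682 = 3158443/682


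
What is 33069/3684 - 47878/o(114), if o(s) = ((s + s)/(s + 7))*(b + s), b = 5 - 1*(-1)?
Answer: -851563373/4199760 ≈ -202.76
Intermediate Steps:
b = 6 (b = 5 + 1 = 6)
o(s) = 2*s*(6 + s)/(7 + s) (o(s) = ((s + s)/(s + 7))*(6 + s) = ((2*s)/(7 + s))*(6 + s) = (2*s/(7 + s))*(6 + s) = 2*s*(6 + s)/(7 + s))
33069/3684 - 47878/o(114) = 33069/3684 - 47878*(7 + 114)/(228*(6 + 114)) = 33069*(1/3684) - 47878/(2*114*120/121) = 11023/1228 - 47878/(2*114*(1/121)*120) = 11023/1228 - 47878/27360/121 = 11023/1228 - 47878*121/27360 = 11023/1228 - 2896619/13680 = -851563373/4199760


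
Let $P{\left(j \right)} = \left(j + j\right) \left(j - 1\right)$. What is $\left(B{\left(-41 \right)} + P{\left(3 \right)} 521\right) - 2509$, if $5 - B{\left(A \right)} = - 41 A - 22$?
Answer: $2089$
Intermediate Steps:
$B{\left(A \right)} = 27 + 41 A$ ($B{\left(A \right)} = 5 - \left(- 41 A - 22\right) = 5 - \left(-22 - 41 A\right) = 5 + \left(22 + 41 A\right) = 27 + 41 A$)
$P{\left(j \right)} = 2 j \left(-1 + j\right)$
$\left(B{\left(-41 \right)} + P{\left(3 \right)} 521\right) - 2509 = \left(\left(27 + 41 \left(-41\right)\right) + 2 \cdot 3 \left(-1 + 3\right) 521\right) - 2509 = \left(\left(27 - 1681\right) + 2 \cdot 3 \cdot 2 \cdot 521\right) - 2509 = \left(-1654 + 12 \cdot 521\right) - 2509 = \left(-1654 + 6252\right) - 2509 = 4598 - 2509 = 2089$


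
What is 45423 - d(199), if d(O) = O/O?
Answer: 45422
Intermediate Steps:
d(O) = 1
45423 - d(199) = 45423 - 1*1 = 45423 - 1 = 45422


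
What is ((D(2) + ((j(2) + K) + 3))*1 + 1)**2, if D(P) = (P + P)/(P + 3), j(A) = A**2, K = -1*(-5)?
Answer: 4761/25 ≈ 190.44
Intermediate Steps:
K = 5
D(P) = 2*P/(3 + P) (D(P) = (2*P)/(3 + P) = 2*P/(3 + P))
((D(2) + ((j(2) + K) + 3))*1 + 1)**2 = ((2*2/(3 + 2) + ((2**2 + 5) + 3))*1 + 1)**2 = ((2*2/5 + ((4 + 5) + 3))*1 + 1)**2 = ((2*2*(1/5) + (9 + 3))*1 + 1)**2 = ((4/5 + 12)*1 + 1)**2 = ((64/5)*1 + 1)**2 = (64/5 + 1)**2 = (69/5)**2 = 4761/25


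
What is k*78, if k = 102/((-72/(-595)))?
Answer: 131495/2 ≈ 65748.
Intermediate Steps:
k = 10115/12 (k = 102/((-72*(-1/595))) = 102/(72/595) = 102*(595/72) = 10115/12 ≈ 842.92)
k*78 = (10115/12)*78 = 131495/2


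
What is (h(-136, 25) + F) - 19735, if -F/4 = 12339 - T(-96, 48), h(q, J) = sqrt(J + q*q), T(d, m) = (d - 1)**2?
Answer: -31455 + sqrt(18521) ≈ -31319.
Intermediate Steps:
T(d, m) = (-1 + d)**2
h(q, J) = sqrt(J + q**2)
F = -11720 (F = -4*(12339 - (-1 - 96)**2) = -4*(12339 - 1*(-97)**2) = -4*(12339 - 1*9409) = -4*(12339 - 9409) = -4*2930 = -11720)
(h(-136, 25) + F) - 19735 = (sqrt(25 + (-136)**2) - 11720) - 19735 = (sqrt(25 + 18496) - 11720) - 19735 = (sqrt(18521) - 11720) - 19735 = (-11720 + sqrt(18521)) - 19735 = -31455 + sqrt(18521)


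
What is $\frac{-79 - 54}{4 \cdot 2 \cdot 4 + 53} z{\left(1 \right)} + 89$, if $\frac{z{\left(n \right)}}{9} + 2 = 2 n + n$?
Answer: $\frac{6368}{85} \approx 74.918$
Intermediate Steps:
$z{\left(n \right)} = -18 + 27 n$ ($z{\left(n \right)} = -18 + 9 \left(2 n + n\right) = -18 + 9 \cdot 3 n = -18 + 27 n$)
$\frac{-79 - 54}{4 \cdot 2 \cdot 4 + 53} z{\left(1 \right)} + 89 = \frac{-79 - 54}{4 \cdot 2 \cdot 4 + 53} \left(-18 + 27 \cdot 1\right) + 89 = - \frac{133}{8 \cdot 4 + 53} \left(-18 + 27\right) + 89 = - \frac{133}{32 + 53} \cdot 9 + 89 = - \frac{133}{85} \cdot 9 + 89 = \left(-133\right) \frac{1}{85} \cdot 9 + 89 = \left(- \frac{133}{85}\right) 9 + 89 = - \frac{1197}{85} + 89 = \frac{6368}{85}$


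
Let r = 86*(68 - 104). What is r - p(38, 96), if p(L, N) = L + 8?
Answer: -3142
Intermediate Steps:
p(L, N) = 8 + L
r = -3096 (r = 86*(-36) = -3096)
r - p(38, 96) = -3096 - (8 + 38) = -3096 - 1*46 = -3096 - 46 = -3142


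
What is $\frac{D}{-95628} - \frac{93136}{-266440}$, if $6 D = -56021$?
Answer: $\frac{8545586461}{19109343240} \approx 0.44719$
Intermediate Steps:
$D = - \frac{56021}{6}$ ($D = \frac{1}{6} \left(-56021\right) = - \frac{56021}{6} \approx -9336.8$)
$\frac{D}{-95628} - \frac{93136}{-266440} = - \frac{56021}{6 \left(-95628\right)} - \frac{93136}{-266440} = \left(- \frac{56021}{6}\right) \left(- \frac{1}{95628}\right) - - \frac{11642}{33305} = \frac{56021}{573768} + \frac{11642}{33305} = \frac{8545586461}{19109343240}$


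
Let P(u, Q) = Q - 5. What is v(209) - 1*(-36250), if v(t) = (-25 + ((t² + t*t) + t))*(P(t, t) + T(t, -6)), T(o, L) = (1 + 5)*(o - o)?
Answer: 17895634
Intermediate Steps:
P(u, Q) = -5 + Q
T(o, L) = 0 (T(o, L) = 6*0 = 0)
v(t) = (-5 + t)*(-25 + t + 2*t²) (v(t) = (-25 + ((t² + t*t) + t))*((-5 + t) + 0) = (-25 + ((t² + t²) + t))*(-5 + t) = (-25 + (2*t² + t))*(-5 + t) = (-25 + (t + 2*t²))*(-5 + t) = (-25 + t + 2*t²)*(-5 + t) = (-5 + t)*(-25 + t + 2*t²))
v(209) - 1*(-36250) = (125 - 30*209 - 9*209² + 2*209³) - 1*(-36250) = (125 - 6270 - 9*43681 + 2*9129329) + 36250 = (125 - 6270 - 393129 + 18258658) + 36250 = 17859384 + 36250 = 17895634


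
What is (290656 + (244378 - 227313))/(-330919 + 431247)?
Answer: 307721/100328 ≈ 3.0672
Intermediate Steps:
(290656 + (244378 - 227313))/(-330919 + 431247) = (290656 + 17065)/100328 = 307721*(1/100328) = 307721/100328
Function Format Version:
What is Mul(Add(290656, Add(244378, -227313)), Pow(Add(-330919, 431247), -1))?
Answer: Rational(307721, 100328) ≈ 3.0672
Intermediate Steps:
Mul(Add(290656, Add(244378, -227313)), Pow(Add(-330919, 431247), -1)) = Mul(Add(290656, 17065), Pow(100328, -1)) = Mul(307721, Rational(1, 100328)) = Rational(307721, 100328)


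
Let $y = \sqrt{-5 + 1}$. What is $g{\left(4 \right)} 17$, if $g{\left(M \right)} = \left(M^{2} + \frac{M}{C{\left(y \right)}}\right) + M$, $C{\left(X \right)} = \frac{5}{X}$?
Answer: $340 + \frac{136 i}{5} \approx 340.0 + 27.2 i$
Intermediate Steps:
$y = 2 i$ ($y = \sqrt{-4} = 2 i \approx 2.0 i$)
$g{\left(M \right)} = M + M^{2} + \frac{2 i M}{5}$ ($g{\left(M \right)} = \left(M^{2} + \frac{M}{5 \frac{1}{2 i}}\right) + M = \left(M^{2} + \frac{M}{5 \left(- \frac{i}{2}\right)}\right) + M = \left(M^{2} + \frac{M}{\left(- \frac{5}{2}\right) i}\right) + M = \left(M^{2} + \frac{2 i}{5} M\right) + M = \left(M^{2} + \frac{2 i M}{5}\right) + M = M + M^{2} + \frac{2 i M}{5}$)
$g{\left(4 \right)} 17 = \frac{1}{5} \cdot 4 \left(5 + 2 i + 5 \cdot 4\right) 17 = \frac{1}{5} \cdot 4 \left(5 + 2 i + 20\right) 17 = \frac{1}{5} \cdot 4 \left(25 + 2 i\right) 17 = \left(20 + \frac{8 i}{5}\right) 17 = 340 + \frac{136 i}{5}$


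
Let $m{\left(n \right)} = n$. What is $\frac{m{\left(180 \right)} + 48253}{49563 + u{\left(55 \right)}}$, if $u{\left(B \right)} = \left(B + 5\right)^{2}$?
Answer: $\frac{4403}{4833} \approx 0.91103$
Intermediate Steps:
$u{\left(B \right)} = \left(5 + B\right)^{2}$
$\frac{m{\left(180 \right)} + 48253}{49563 + u{\left(55 \right)}} = \frac{180 + 48253}{49563 + \left(5 + 55\right)^{2}} = \frac{48433}{49563 + 60^{2}} = \frac{48433}{49563 + 3600} = \frac{48433}{53163} = 48433 \cdot \frac{1}{53163} = \frac{4403}{4833}$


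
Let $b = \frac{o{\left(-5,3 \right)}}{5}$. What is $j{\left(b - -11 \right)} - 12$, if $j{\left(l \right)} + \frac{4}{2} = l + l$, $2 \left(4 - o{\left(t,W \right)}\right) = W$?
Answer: $9$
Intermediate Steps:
$o{\left(t,W \right)} = 4 - \frac{W}{2}$
$b = \frac{1}{2}$ ($b = \frac{4 - \frac{3}{2}}{5} = \left(4 - \frac{3}{2}\right) \frac{1}{5} = \frac{5}{2} \cdot \frac{1}{5} = \frac{1}{2} \approx 0.5$)
$j{\left(l \right)} = -2 + 2 l$ ($j{\left(l \right)} = -2 + \left(l + l\right) = -2 + 2 l$)
$j{\left(b - -11 \right)} - 12 = \left(-2 + 2 \left(\frac{1}{2} - -11\right)\right) - 12 = \left(-2 + 2 \left(\frac{1}{2} + 11\right)\right) - 12 = \left(-2 + 2 \cdot \frac{23}{2}\right) - 12 = \left(-2 + 23\right) - 12 = 21 - 12 = 9$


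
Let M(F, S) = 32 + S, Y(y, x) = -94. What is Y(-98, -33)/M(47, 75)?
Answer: -94/107 ≈ -0.87850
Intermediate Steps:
Y(-98, -33)/M(47, 75) = -94/(32 + 75) = -94/107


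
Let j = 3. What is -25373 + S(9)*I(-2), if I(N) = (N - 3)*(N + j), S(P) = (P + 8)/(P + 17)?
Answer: -659783/26 ≈ -25376.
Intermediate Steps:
S(P) = (8 + P)/(17 + P)
I(N) = (-3 + N)*(3 + N) (I(N) = (N - 3)*(N + 3) = (-3 + N)*(3 + N))
-25373 + S(9)*I(-2) = -25373 + ((8 + 9)/(17 + 9))*(-9 + (-2)²) = -25373 + (17/26)*(-9 + 4) = -25373 + ((1/26)*17)*(-5) = -25373 + (17/26)*(-5) = -25373 - 85/26 = -659783/26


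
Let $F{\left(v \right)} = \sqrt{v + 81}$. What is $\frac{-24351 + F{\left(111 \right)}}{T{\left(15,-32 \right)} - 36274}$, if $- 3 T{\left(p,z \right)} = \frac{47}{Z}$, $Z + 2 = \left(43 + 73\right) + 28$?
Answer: $\frac{10373526}{15452771} - \frac{3408 \sqrt{3}}{15452771} \approx 0.67092$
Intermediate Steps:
$Z = 142$ ($Z = -2 + \left(\left(43 + 73\right) + 28\right) = -2 + \left(116 + 28\right) = -2 + 144 = 142$)
$T{\left(p,z \right)} = - \frac{47}{426}$ ($T{\left(p,z \right)} = - \frac{47 \cdot \frac{1}{142}}{3} = \left(- \frac{1}{3}\right) \frac{47}{142} = - \frac{47}{426}$)
$F{\left(v \right)} = \sqrt{81 + v}$
$\frac{-24351 + F{\left(111 \right)}}{T{\left(15,-32 \right)} - 36274} = \frac{-24351 + \sqrt{81 + 111}}{- \frac{47}{426} - 36274} = \frac{-24351 + \sqrt{192}}{- \frac{15452771}{426}} = \left(-24351 + 8 \sqrt{3}\right) \left(- \frac{426}{15452771}\right) = \frac{10373526}{15452771} - \frac{3408 \sqrt{3}}{15452771}$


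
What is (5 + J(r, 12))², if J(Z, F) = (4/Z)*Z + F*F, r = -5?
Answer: 23409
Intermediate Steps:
J(Z, F) = 4 + F²
(5 + J(r, 12))² = (5 + (4 + 12²))² = (5 + (4 + 144))² = (5 + 148)² = 153² = 23409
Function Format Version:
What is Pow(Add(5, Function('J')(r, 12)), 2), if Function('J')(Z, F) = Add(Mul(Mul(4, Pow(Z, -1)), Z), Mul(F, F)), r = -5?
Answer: 23409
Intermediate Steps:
Function('J')(Z, F) = Add(4, Pow(F, 2))
Pow(Add(5, Function('J')(r, 12)), 2) = Pow(Add(5, Add(4, Pow(12, 2))), 2) = Pow(Add(5, Add(4, 144)), 2) = Pow(Add(5, 148), 2) = Pow(153, 2) = 23409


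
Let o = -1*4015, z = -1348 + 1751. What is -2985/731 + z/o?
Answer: -12279368/2934965 ≈ -4.1838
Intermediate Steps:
z = 403
o = -4015
-2985/731 + z/o = -2985/731 + 403/(-4015) = -2985*1/731 + 403*(-1/4015) = -2985/731 - 403/4015 = -12279368/2934965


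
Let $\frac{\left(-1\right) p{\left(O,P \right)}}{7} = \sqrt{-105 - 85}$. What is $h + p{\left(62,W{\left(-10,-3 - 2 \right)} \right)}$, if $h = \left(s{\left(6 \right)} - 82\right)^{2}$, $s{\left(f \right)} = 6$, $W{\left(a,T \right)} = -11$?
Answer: $5776 - 7 i \sqrt{190} \approx 5776.0 - 96.488 i$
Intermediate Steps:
$p{\left(O,P \right)} = - 7 i \sqrt{190}$ ($p{\left(O,P \right)} = - 7 \sqrt{-105 - 85} = - 7 \sqrt{-190} = - 7 i \sqrt{190}$)
$h = 5776$ ($h = \left(6 - 82\right)^{2} = \left(-76\right)^{2} = 5776$)
$h + p{\left(62,W{\left(-10,-3 - 2 \right)} \right)} = 5776 - 7 i \sqrt{190}$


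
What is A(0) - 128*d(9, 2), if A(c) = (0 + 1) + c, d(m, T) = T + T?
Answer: -511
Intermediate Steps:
d(m, T) = 2*T
A(c) = 1 + c
A(0) - 128*d(9, 2) = (1 + 0) - 256*2 = 1 - 128*4 = 1 - 512 = -511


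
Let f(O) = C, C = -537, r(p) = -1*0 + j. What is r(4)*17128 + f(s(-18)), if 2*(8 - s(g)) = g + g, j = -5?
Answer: -86177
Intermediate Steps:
s(g) = 8 - g (s(g) = 8 - (g + g)/2 = 8 - g)
r(p) = -5 (r(p) = -1*0 - 5 = 0 - 5 = -5)
f(O) = -537
r(4)*17128 + f(s(-18)) = -5*17128 - 537 = -85640 - 537 = -86177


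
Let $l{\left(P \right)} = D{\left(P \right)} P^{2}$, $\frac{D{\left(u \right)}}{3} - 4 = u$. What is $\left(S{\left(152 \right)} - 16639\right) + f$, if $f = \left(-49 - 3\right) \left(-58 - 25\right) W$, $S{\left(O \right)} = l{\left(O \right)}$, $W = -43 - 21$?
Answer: $10519809$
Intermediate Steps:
$D{\left(u \right)} = 12 + 3 u$
$W = -64$ ($W = -43 - 21 = -64$)
$l{\left(P \right)} = P^{2} \left(12 + 3 P\right)$ ($l{\left(P \right)} = \left(12 + 3 P\right) P^{2} = P^{2} \left(12 + 3 P\right)$)
$S{\left(O \right)} = 3 O^{2} \left(4 + O\right)$
$f = -276224$ ($f = \left(-49 - 3\right) \left(-58 - 25\right) \left(-64\right) = \left(-52\right) \left(-83\right) \left(-64\right) = 4316 \left(-64\right) = -276224$)
$\left(S{\left(152 \right)} - 16639\right) + f = \left(3 \cdot 152^{2} \left(4 + 152\right) - 16639\right) - 276224 = \left(3 \cdot 23104 \cdot 156 - 16639\right) - 276224 = \left(10812672 - 16639\right) - 276224 = 10796033 - 276224 = 10519809$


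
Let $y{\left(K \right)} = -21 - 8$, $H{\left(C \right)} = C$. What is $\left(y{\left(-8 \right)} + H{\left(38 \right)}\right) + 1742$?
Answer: $1751$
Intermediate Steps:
$y{\left(K \right)} = -29$
$\left(y{\left(-8 \right)} + H{\left(38 \right)}\right) + 1742 = \left(-29 + 38\right) + 1742 = 9 + 1742 = 1751$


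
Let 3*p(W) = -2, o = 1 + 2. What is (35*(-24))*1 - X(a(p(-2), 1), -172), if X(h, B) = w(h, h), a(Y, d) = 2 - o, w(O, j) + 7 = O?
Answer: -832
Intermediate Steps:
o = 3
w(O, j) = -7 + O
p(W) = -⅔ (p(W) = (⅓)*(-2) = -⅔)
a(Y, d) = -1 (a(Y, d) = 2 - 1*3 = 2 - 3 = -1)
X(h, B) = -7 + h
(35*(-24))*1 - X(a(p(-2), 1), -172) = (35*(-24))*1 - (-7 - 1) = -840*1 - 1*(-8) = -840 + 8 = -832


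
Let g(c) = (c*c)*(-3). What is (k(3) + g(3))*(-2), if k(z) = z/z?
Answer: 52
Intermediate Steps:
k(z) = 1
g(c) = -3*c**2 (g(c) = c**2*(-3) = -3*c**2)
(k(3) + g(3))*(-2) = (1 - 3*3**2)*(-2) = (1 - 3*9)*(-2) = (1 - 27)*(-2) = -26*(-2) = 52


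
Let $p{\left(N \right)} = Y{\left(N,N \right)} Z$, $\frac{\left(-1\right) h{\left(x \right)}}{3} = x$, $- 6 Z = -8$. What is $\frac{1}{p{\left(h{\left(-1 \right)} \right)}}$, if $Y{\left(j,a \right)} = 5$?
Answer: $\frac{3}{20} \approx 0.15$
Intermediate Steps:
$Z = \frac{4}{3}$ ($Z = \left(- \frac{1}{6}\right) \left(-8\right) = \frac{4}{3} \approx 1.3333$)
$h{\left(x \right)} = - 3 x$
$p{\left(N \right)} = \frac{20}{3}$ ($p{\left(N \right)} = 5 \cdot \frac{4}{3} = \frac{20}{3}$)
$\frac{1}{p{\left(h{\left(-1 \right)} \right)}} = \frac{1}{\frac{20}{3}} = \frac{3}{20}$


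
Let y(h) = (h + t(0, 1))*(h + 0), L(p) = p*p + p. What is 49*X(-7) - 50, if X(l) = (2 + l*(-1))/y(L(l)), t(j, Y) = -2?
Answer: -3979/80 ≈ -49.737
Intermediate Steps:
L(p) = p + p**2 (L(p) = p**2 + p = p + p**2)
y(h) = h*(-2 + h) (y(h) = (h - 2)*(h + 0) = (-2 + h)*h = h*(-2 + h))
X(l) = (2 - l)/(l*(1 + l)*(-2 + l*(1 + l))) (X(l) = (2 + l*(-1))/(((l*(1 + l))*(-2 + l*(1 + l)))) = (2 - l)/((l*(1 + l)*(-2 + l*(1 + l)))) = (2 - l)*(1/(l*(1 + l)*(-2 + l*(1 + l)))) = (2 - l)/(l*(1 + l)*(-2 + l*(1 + l))))
49*X(-7) - 50 = 49*((2 - 1*(-7))/((-7)*(1 - 7)*(-2 - 7*(1 - 7)))) - 50 = 49*(-1/7*(2 + 7)/(-6*(-2 - 7*(-6)))) - 50 = 49*(-1/7*(-1/6)*9/(-2 + 42)) - 50 = 49*(-1/7*(-1/6)*9/40) - 50 = 49*(-1/7*(-1/6)*1/40*9) - 50 = 49*(3/560) - 50 = 21/80 - 50 = -3979/80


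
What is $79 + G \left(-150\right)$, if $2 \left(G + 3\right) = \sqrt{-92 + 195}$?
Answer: $529 - 75 \sqrt{103} \approx -232.17$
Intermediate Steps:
$G = -3 + \frac{\sqrt{103}}{2}$ ($G = -3 + \frac{\sqrt{-92 + 195}}{2} = -3 + \frac{\sqrt{103}}{2} \approx 2.0744$)
$79 + G \left(-150\right) = 79 + \left(-3 + \frac{\sqrt{103}}{2}\right) \left(-150\right) = 79 + \left(450 - 75 \sqrt{103}\right) = 529 - 75 \sqrt{103}$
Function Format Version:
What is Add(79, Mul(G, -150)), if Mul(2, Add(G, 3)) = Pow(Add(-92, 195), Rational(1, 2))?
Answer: Add(529, Mul(-75, Pow(103, Rational(1, 2)))) ≈ -232.17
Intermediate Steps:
G = Add(-3, Mul(Rational(1, 2), Pow(103, Rational(1, 2)))) (G = Add(-3, Mul(Rational(1, 2), Pow(Add(-92, 195), Rational(1, 2)))) = Add(-3, Mul(Rational(1, 2), Pow(103, Rational(1, 2)))) ≈ 2.0744)
Add(79, Mul(G, -150)) = Add(79, Mul(Add(-3, Mul(Rational(1, 2), Pow(103, Rational(1, 2)))), -150)) = Add(79, Add(450, Mul(-75, Pow(103, Rational(1, 2))))) = Add(529, Mul(-75, Pow(103, Rational(1, 2))))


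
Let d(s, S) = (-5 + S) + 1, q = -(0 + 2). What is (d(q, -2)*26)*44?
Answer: -6864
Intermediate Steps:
q = -2 (q = -1*2 = -2)
d(s, S) = -4 + S
(d(q, -2)*26)*44 = ((-4 - 2)*26)*44 = -6*26*44 = -156*44 = -6864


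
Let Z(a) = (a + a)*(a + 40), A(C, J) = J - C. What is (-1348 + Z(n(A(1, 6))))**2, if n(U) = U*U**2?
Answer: 1592169604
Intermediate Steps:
n(U) = U**3
Z(a) = 2*a*(40 + a) (Z(a) = (2*a)*(40 + a) = 2*a*(40 + a))
(-1348 + Z(n(A(1, 6))))**2 = (-1348 + 2*(6 - 1*1)**3*(40 + (6 - 1*1)**3))**2 = (-1348 + 2*(6 - 1)**3*(40 + (6 - 1)**3))**2 = (-1348 + 2*5**3*(40 + 5**3))**2 = (-1348 + 2*125*(40 + 125))**2 = (-1348 + 2*125*165)**2 = (-1348 + 41250)**2 = 39902**2 = 1592169604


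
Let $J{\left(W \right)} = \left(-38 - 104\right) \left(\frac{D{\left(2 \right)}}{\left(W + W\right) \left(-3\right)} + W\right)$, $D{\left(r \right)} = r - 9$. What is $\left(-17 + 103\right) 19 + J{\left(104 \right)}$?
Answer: $- \frac{4098305}{312} \approx -13136.0$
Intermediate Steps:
$D{\left(r \right)} = -9 + r$
$J{\left(W \right)} = - 142 W - \frac{497}{3 W}$ ($J{\left(W \right)} = \left(-38 - 104\right) \left(\frac{-9 + 2}{\left(W + W\right) \left(-3\right)} + W\right) = - 142 \left(- \frac{7}{2 W \left(-3\right)} + W\right) = - 142 \left(- \frac{7}{\left(-6\right) W} + W\right) = - 142 \left(- 7 \left(- \frac{1}{6 W}\right) + W\right) = - 142 \left(\frac{7}{6 W} + W\right) = - 142 \left(W + \frac{7}{6 W}\right) = - 142 W - \frac{497}{3 W}$)
$\left(-17 + 103\right) 19 + J{\left(104 \right)} = \left(-17 + 103\right) 19 - \left(14768 + \frac{497}{3 \cdot 104}\right) = 86 \cdot 19 - \frac{4608113}{312} = 1634 - \frac{4608113}{312} = - \frac{4098305}{312}$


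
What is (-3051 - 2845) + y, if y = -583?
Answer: -6479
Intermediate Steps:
(-3051 - 2845) + y = (-3051 - 2845) - 583 = -5896 - 583 = -6479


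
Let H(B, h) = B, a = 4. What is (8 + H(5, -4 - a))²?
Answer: 169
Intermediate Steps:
(8 + H(5, -4 - a))² = (8 + 5)² = 13² = 169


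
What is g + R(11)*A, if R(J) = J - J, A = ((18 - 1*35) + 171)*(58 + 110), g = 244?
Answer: 244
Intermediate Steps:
A = 25872 (A = ((18 - 35) + 171)*168 = (-17 + 171)*168 = 154*168 = 25872)
R(J) = 0
g + R(11)*A = 244 + 0*25872 = 244 + 0 = 244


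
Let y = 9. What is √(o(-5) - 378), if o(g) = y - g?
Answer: 2*I*√91 ≈ 19.079*I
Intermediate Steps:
o(g) = 9 - g
√(o(-5) - 378) = √((9 - 1*(-5)) - 378) = √((9 + 5) - 378) = √(14 - 378) = √(-364) = 2*I*√91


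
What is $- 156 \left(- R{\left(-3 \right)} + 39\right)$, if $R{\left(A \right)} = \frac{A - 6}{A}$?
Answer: $-5616$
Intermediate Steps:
$R{\left(A \right)} = \frac{-6 + A}{A}$ ($R{\left(A \right)} = \frac{A - 6}{A} = \frac{-6 + A}{A}$)
$- 156 \left(- R{\left(-3 \right)} + 39\right) = - 156 \left(- \frac{-6 - 3}{-3} + 39\right) = - 156 \left(- \frac{\left(-1\right) \left(-9\right)}{3} + 39\right) = - 156 \left(\left(-1\right) 3 + 39\right) = - 156 \left(-3 + 39\right) = \left(-156\right) 36 = -5616$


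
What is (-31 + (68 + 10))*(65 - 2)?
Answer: 2961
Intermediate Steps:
(-31 + (68 + 10))*(65 - 2) = (-31 + 78)*63 = 47*63 = 2961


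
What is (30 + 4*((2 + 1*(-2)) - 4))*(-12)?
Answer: -168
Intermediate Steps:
(30 + 4*((2 + 1*(-2)) - 4))*(-12) = (30 + 4*((2 - 2) - 4))*(-12) = (30 + 4*(0 - 4))*(-12) = (30 + 4*(-4))*(-12) = (30 - 16)*(-12) = 14*(-12) = -168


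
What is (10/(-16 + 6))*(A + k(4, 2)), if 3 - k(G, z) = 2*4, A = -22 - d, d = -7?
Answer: 20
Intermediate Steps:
A = -15 (A = -22 - 1*(-7) = -22 + 7 = -15)
k(G, z) = -5 (k(G, z) = 3 - 2*4 = 3 - 1*8 = 3 - 8 = -5)
(10/(-16 + 6))*(A + k(4, 2)) = (10/(-16 + 6))*(-15 - 5) = (10/(-10))*(-20) = -1/10*10*(-20) = -1*(-20) = 20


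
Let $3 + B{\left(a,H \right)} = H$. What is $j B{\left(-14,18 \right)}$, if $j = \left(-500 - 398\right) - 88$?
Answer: $-14790$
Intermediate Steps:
$B{\left(a,H \right)} = -3 + H$
$j = -986$ ($j = -898 - 88 = -986$)
$j B{\left(-14,18 \right)} = - 986 \left(-3 + 18\right) = \left(-986\right) 15 = -14790$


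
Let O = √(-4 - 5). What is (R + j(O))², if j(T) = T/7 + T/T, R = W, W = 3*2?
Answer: 2392/49 + 6*I ≈ 48.816 + 6.0*I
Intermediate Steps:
W = 6
O = 3*I (O = √(-9) = 3*I ≈ 3.0*I)
R = 6
j(T) = 1 + T/7 (j(T) = T*(⅐) + 1 = T/7 + 1 = 1 + T/7)
(R + j(O))² = (6 + (1 + (3*I)/7))² = (6 + (1 + 3*I/7))² = (7 + 3*I/7)²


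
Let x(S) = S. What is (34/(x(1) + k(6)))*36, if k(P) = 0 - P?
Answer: -1224/5 ≈ -244.80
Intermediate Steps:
k(P) = -P
(34/(x(1) + k(6)))*36 = (34/(1 - 1*6))*36 = (34/(1 - 6))*36 = (34/(-5))*36 = -1/5*34*36 = -34/5*36 = -1224/5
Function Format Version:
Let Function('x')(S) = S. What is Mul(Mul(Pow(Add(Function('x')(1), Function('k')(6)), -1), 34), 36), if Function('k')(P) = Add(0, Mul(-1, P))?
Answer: Rational(-1224, 5) ≈ -244.80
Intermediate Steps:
Function('k')(P) = Mul(-1, P)
Mul(Mul(Pow(Add(Function('x')(1), Function('k')(6)), -1), 34), 36) = Mul(Mul(Pow(Add(1, Mul(-1, 6)), -1), 34), 36) = Mul(Mul(Pow(Add(1, -6), -1), 34), 36) = Mul(Mul(Pow(-5, -1), 34), 36) = Mul(Mul(Rational(-1, 5), 34), 36) = Mul(Rational(-34, 5), 36) = Rational(-1224, 5)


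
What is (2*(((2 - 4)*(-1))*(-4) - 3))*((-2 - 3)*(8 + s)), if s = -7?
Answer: 110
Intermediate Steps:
(2*(((2 - 4)*(-1))*(-4) - 3))*((-2 - 3)*(8 + s)) = (2*(((2 - 4)*(-1))*(-4) - 3))*((-2 - 3)*(8 - 7)) = (2*(-2*(-1)*(-4) - 3))*(-5*1) = (2*(2*(-4) - 3))*(-5) = (2*(-8 - 3))*(-5) = (2*(-11))*(-5) = -22*(-5) = 110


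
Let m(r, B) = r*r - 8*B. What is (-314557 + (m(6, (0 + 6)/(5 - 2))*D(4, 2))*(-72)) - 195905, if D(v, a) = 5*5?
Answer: -546462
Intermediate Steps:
D(v, a) = 25
m(r, B) = r**2 - 8*B
(-314557 + (m(6, (0 + 6)/(5 - 2))*D(4, 2))*(-72)) - 195905 = (-314557 + ((6**2 - 8*(0 + 6)/(5 - 2))*25)*(-72)) - 195905 = (-314557 + ((36 - 48/3)*25)*(-72)) - 195905 = (-314557 + ((36 - 8*2)*25)*(-72)) - 195905 = (-314557 + ((36 - 16)*25)*(-72)) - 195905 = (-314557 + (20*25)*(-72)) - 195905 = (-314557 + 500*(-72)) - 195905 = (-314557 - 36000) - 195905 = -350557 - 195905 = -546462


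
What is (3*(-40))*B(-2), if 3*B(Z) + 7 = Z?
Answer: 360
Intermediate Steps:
B(Z) = -7/3 + Z/3
(3*(-40))*B(-2) = (3*(-40))*(-7/3 + (1/3)*(-2)) = -120*(-7/3 - 2/3) = -120*(-3) = 360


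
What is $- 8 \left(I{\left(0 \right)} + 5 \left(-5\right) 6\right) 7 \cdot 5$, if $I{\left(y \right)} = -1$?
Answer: $42280$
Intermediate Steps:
$- 8 \left(I{\left(0 \right)} + 5 \left(-5\right) 6\right) 7 \cdot 5 = - 8 \left(-1 + 5 \left(-5\right) 6\right) 7 \cdot 5 = - 8 \left(-1 - 150\right) 7 \cdot 5 = - 8 \left(\left(-151\right) 7\right) 5 = \left(-8\right) \left(-1057\right) 5 = 8456 \cdot 5 = 42280$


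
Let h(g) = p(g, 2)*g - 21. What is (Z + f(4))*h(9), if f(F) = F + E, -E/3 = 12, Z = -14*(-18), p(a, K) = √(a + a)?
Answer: -4620 + 5940*√2 ≈ 3780.4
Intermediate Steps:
p(a, K) = √2*√a (p(a, K) = √(2*a) = √2*√a)
Z = 252
E = -36 (E = -3*12 = -36)
h(g) = -21 + √2*g^(3/2) (h(g) = (√2*√g)*g - 21 = √2*g^(3/2) - 21 = -21 + √2*g^(3/2))
f(F) = -36 + F (f(F) = F - 36 = -36 + F)
(Z + f(4))*h(9) = (252 + (-36 + 4))*(-21 + √2*9^(3/2)) = (252 - 32)*(-21 + √2*27) = 220*(-21 + 27*√2) = -4620 + 5940*√2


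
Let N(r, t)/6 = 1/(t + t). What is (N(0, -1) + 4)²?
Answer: 1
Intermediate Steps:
N(r, t) = 3/t (N(r, t) = 6/(t + t) = 6/((2*t)) = 6*(1/(2*t)) = 3/t)
(N(0, -1) + 4)² = (3/(-1) + 4)² = (3*(-1) + 4)² = (-3 + 4)² = 1² = 1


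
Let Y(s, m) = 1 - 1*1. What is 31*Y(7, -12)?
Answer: 0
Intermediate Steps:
Y(s, m) = 0 (Y(s, m) = 1 - 1 = 0)
31*Y(7, -12) = 31*0 = 0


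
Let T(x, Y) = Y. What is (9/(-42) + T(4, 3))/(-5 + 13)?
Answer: 39/112 ≈ 0.34821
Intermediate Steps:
(9/(-42) + T(4, 3))/(-5 + 13) = (9/(-42) + 3)/(-5 + 13) = (9*(-1/42) + 3)/8 = (-3/14 + 3)/8 = (⅛)*(39/14) = 39/112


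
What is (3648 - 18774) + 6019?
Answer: -9107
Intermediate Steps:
(3648 - 18774) + 6019 = -15126 + 6019 = -9107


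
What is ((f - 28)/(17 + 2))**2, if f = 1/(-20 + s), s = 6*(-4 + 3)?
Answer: 531441/244036 ≈ 2.1777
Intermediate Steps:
s = -6 (s = 6*(-1) = -6)
f = -1/26 (f = 1/(-20 - 6) = 1/(-26) = -1/26 ≈ -0.038462)
((f - 28)/(17 + 2))**2 = ((-1/26 - 28)/(17 + 2))**2 = (-729/26/19)**2 = (-729/26*1/19)**2 = (-729/494)**2 = 531441/244036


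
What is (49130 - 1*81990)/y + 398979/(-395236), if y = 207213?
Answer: -95661090487/81898037268 ≈ -1.1681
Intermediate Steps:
(49130 - 1*81990)/y + 398979/(-395236) = (49130 - 1*81990)/207213 + 398979/(-395236) = (49130 - 81990)*(1/207213) + 398979*(-1/395236) = -32860*1/207213 - 398979/395236 = -32860/207213 - 398979/395236 = -95661090487/81898037268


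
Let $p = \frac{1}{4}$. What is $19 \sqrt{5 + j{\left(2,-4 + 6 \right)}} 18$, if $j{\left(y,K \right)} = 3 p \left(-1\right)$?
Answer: $171 \sqrt{17} \approx 705.05$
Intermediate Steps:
$p = \frac{1}{4} \approx 0.25$
$j{\left(y,K \right)} = - \frac{3}{4}$ ($j{\left(y,K \right)} = 3 \cdot \frac{1}{4} \left(-1\right) = \frac{3}{4} \left(-1\right) = - \frac{3}{4}$)
$19 \sqrt{5 + j{\left(2,-4 + 6 \right)}} 18 = 19 \sqrt{5 - \frac{3}{4}} \cdot 18 = 19 \sqrt{\frac{17}{4}} \cdot 18 = 19 \frac{\sqrt{17}}{2} \cdot 18 = \frac{19 \sqrt{17}}{2} \cdot 18 = 171 \sqrt{17}$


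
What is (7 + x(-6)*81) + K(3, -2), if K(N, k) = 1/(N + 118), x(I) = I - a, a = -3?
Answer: -28555/121 ≈ -235.99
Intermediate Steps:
x(I) = 3 + I (x(I) = I - 1*(-3) = I + 3 = 3 + I)
K(N, k) = 1/(118 + N)
(7 + x(-6)*81) + K(3, -2) = (7 + (3 - 6)*81) + 1/(118 + 3) = (7 - 3*81) + 1/121 = (7 - 243) + 1/121 = -236 + 1/121 = -28555/121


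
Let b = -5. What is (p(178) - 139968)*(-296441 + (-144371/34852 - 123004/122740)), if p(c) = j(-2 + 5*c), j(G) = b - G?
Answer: 44657088667304274427/1069433620 ≈ 4.1758e+10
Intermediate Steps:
j(G) = -5 - G
p(c) = -3 - 5*c (p(c) = -5 - (-2 + 5*c) = -5 + (2 - 5*c) = -3 - 5*c)
(p(178) - 139968)*(-296441 + (-144371/34852 - 123004/122740)) = ((-3 - 5*178) - 139968)*(-296441 + (-144371/34852 - 123004/122740)) = ((-3 - 890) - 139968)*(-296441 + (-144371*1/34852 - 123004*1/122740)) = (-893 - 139968)*(-296441 + (-144371/34852 - 30751/30685)) = -140861*(-296441 - 5501757987/1069433620) = -140861*(-317029473504407/1069433620) = 44657088667304274427/1069433620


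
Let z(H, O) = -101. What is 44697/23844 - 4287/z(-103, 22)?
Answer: 35577875/802748 ≈ 44.320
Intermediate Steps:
44697/23844 - 4287/z(-103, 22) = 44697/23844 - 4287/(-101) = 44697*(1/23844) - 4287*(-1/101) = 14899/7948 + 4287/101 = 35577875/802748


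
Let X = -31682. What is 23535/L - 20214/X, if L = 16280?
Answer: 107471979/51578296 ≈ 2.0837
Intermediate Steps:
23535/L - 20214/X = 23535/16280 - 20214/(-31682) = 23535*(1/16280) - 20214*(-1/31682) = 4707/3256 + 10107/15841 = 107471979/51578296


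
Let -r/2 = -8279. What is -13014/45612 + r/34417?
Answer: 17074481/87212678 ≈ 0.19578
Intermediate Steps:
r = 16558 (r = -2*(-8279) = 16558)
-13014/45612 + r/34417 = -13014/45612 + 16558/34417 = -13014*1/45612 + 16558*(1/34417) = -723/2534 + 16558/34417 = 17074481/87212678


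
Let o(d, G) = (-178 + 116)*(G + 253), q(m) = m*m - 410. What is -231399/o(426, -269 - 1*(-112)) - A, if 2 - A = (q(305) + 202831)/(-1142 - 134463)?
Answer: 9335374961/269040320 ≈ 34.699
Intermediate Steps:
q(m) = -410 + m**2 (q(m) = m**2 - 410 = -410 + m**2)
o(d, G) = -15686 - 62*G (o(d, G) = -62*(253 + G) = -15686 - 62*G)
A = 566656/135605 (A = 2 - ((-410 + 305**2) + 202831)/(-1142 - 134463) = 2 - ((-410 + 93025) + 202831)/(-135605) = 2 - (92615 + 202831)*(-1)/135605 = 2 - 295446*(-1)/135605 = 2 - 1*(-295446/135605) = 2 + 295446/135605 = 566656/135605 ≈ 4.1787)
-231399/o(426, -269 - 1*(-112)) - A = -231399/(-15686 - 62*(-269 - 1*(-112))) - 1*566656/135605 = -231399/(-15686 - 62*(-269 + 112)) - 566656/135605 = -231399/(-15686 - 62*(-157)) - 566656/135605 = -231399/(-15686 + 9734) - 566656/135605 = -231399/(-5952) - 566656/135605 = -231399*(-1/5952) - 566656/135605 = 77133/1984 - 566656/135605 = 9335374961/269040320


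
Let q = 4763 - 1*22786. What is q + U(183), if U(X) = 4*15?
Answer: -17963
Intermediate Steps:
q = -18023 (q = 4763 - 22786 = -18023)
U(X) = 60
q + U(183) = -18023 + 60 = -17963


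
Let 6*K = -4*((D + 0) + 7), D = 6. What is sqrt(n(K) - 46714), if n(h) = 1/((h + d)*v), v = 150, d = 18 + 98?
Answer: I*sqrt(121087359239)/1610 ≈ 216.13*I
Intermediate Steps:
d = 116
K = -26/3 (K = (-4*((6 + 0) + 7))/6 = (-4*(6 + 7))/6 = (-4*13)/6 = (1/6)*(-52) = -26/3 ≈ -8.6667)
n(h) = 1/(150*(116 + h)) (n(h) = 1/((h + 116)*150) = (1/150)/(116 + h) = 1/(150*(116 + h)))
sqrt(n(K) - 46714) = sqrt(1/(150*(116 - 26/3)) - 46714) = sqrt(1/(150*(322/3)) - 46714) = sqrt((1/150)*(3/322) - 46714) = sqrt(1/16100 - 46714) = sqrt(-752095399/16100) = I*sqrt(121087359239)/1610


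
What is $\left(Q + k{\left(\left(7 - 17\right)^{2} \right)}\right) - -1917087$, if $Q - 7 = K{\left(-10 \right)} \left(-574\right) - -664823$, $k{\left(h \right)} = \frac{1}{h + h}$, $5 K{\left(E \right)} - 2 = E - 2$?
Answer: $\frac{516613001}{200} \approx 2.5831 \cdot 10^{6}$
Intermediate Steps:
$K{\left(E \right)} = \frac{E}{5}$ ($K{\left(E \right)} = \frac{2}{5} + \frac{E - 2}{5} = \frac{2}{5} + \frac{-2 + E}{5} = \frac{2}{5} + \left(- \frac{2}{5} + \frac{E}{5}\right) = \frac{E}{5}$)
$k{\left(h \right)} = \frac{1}{2 h}$
$Q = 665978$ ($Q = 7 + \left(\frac{1}{5} \left(-10\right) \left(-574\right) - -664823\right) = 7 + \left(\left(-2\right) \left(-574\right) + 664823\right) = 7 + \left(1148 + 664823\right) = 7 + 665971 = 665978$)
$\left(Q + k{\left(\left(7 - 17\right)^{2} \right)}\right) - -1917087 = \left(665978 + \frac{1}{2 \left(7 - 17\right)^{2}}\right) - -1917087 = \left(665978 + \frac{1}{2 \left(-10\right)^{2}}\right) + 1917087 = \left(665978 + \frac{1}{2 \cdot 100}\right) + 1917087 = \left(665978 + \frac{1}{2} \cdot \frac{1}{100}\right) + 1917087 = \left(665978 + \frac{1}{200}\right) + 1917087 = \frac{133195601}{200} + 1917087 = \frac{516613001}{200}$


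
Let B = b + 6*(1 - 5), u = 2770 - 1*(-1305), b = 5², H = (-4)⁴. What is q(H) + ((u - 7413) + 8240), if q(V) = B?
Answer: 4903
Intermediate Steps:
H = 256
b = 25
u = 4075 (u = 2770 + 1305 = 4075)
B = 1 (B = 25 + 6*(1 - 5) = 25 + 6*(-4) = 25 - 24 = 1)
q(V) = 1
q(H) + ((u - 7413) + 8240) = 1 + ((4075 - 7413) + 8240) = 1 + (-3338 + 8240) = 1 + 4902 = 4903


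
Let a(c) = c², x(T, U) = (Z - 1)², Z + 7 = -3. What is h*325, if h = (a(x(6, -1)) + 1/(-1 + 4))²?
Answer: 627028277200/9 ≈ 6.9670e+10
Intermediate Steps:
Z = -10 (Z = -7 - 3 = -10)
x(T, U) = 121 (x(T, U) = (-10 - 1)² = (-11)² = 121)
h = 1929317776/9 (h = (121² + 1/(-1 + 4))² = (14641 + 1/3)² = (14641 + ⅓)² = (43924/3)² = 1929317776/9 ≈ 2.1437e+8)
h*325 = (1929317776/9)*325 = 627028277200/9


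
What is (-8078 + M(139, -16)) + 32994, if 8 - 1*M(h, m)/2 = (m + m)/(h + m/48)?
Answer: 324122/13 ≈ 24932.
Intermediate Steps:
M(h, m) = 16 - 4*m/(h + m/48) (M(h, m) = 16 - 2*(m + m)/(h + m/48) = 16 - 2*2*m/(h + m*(1/48)) = 16 - 2*2*m/(h + m/48) = 16 - 4*m/(h + m/48))
(-8078 + M(139, -16)) + 32994 = (-8078 + 16*(-11*(-16) + 48*139)/(-16 + 48*139)) + 32994 = (-8078 + 16*(176 + 6672)/(-16 + 6672)) + 32994 = (-8078 + 16*6848/6656) + 32994 = (-8078 + 16*(1/6656)*6848) + 32994 = (-8078 + 214/13) + 32994 = -104800/13 + 32994 = 324122/13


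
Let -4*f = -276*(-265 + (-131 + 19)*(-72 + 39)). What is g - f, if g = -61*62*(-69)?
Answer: 24219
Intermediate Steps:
g = 260958 (g = -3782*(-69) = 260958)
f = 236739 (f = -(-69)*(-265 + (-131 + 19)*(-72 + 39)) = -(-69)*(-265 - 112*(-33)) = -(-69)*(-265 + 3696) = -(-69)*3431 = -1/4*(-946956) = 236739)
g - f = 260958 - 1*236739 = 260958 - 236739 = 24219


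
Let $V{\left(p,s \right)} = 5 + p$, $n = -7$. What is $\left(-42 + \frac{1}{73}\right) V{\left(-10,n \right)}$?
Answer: $\frac{15325}{73} \approx 209.93$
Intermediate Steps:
$\left(-42 + \frac{1}{73}\right) V{\left(-10,n \right)} = \left(-42 + \frac{1}{73}\right) \left(5 - 10\right) = \left(-42 + \frac{1}{73}\right) \left(-5\right) = \left(- \frac{3065}{73}\right) \left(-5\right) = \frac{15325}{73}$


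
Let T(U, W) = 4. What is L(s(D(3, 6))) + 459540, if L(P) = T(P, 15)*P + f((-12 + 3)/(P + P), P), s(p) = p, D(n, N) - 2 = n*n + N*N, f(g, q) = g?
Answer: 43214423/94 ≈ 4.5973e+5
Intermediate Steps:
D(n, N) = 2 + N² + n² (D(n, N) = 2 + (n*n + N*N) = 2 + (n² + N²) = 2 + (N² + n²) = 2 + N² + n²)
L(P) = 4*P - 9/(2*P) (L(P) = 4*P + (-12 + 3)/(P + P) = 4*P - 9*1/(2*P) = 4*P - 9/(2*P))
L(s(D(3, 6))) + 459540 = (4*(2 + 6² + 3²) - 9/(2*(2 + 6² + 3²))) + 459540 = (4*(2 + 36 + 9) - 9/(2*(2 + 36 + 9))) + 459540 = (4*47 - 9/2/47) + 459540 = (188 - 9/2*1/47) + 459540 = (188 - 9/94) + 459540 = 17663/94 + 459540 = 43214423/94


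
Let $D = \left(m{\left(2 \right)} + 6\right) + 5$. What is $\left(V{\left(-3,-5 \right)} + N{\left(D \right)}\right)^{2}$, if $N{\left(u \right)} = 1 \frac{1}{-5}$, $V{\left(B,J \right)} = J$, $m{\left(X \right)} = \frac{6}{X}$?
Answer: $\frac{676}{25} \approx 27.04$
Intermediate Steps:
$D = 14$ ($D = \left(\frac{6}{2} + 6\right) + 5 = \left(6 \cdot \frac{1}{2} + 6\right) + 5 = \left(3 + 6\right) + 5 = 9 + 5 = 14$)
$N{\left(u \right)} = - \frac{1}{5}$ ($N{\left(u \right)} = 1 \left(- \frac{1}{5}\right) = - \frac{1}{5}$)
$\left(V{\left(-3,-5 \right)} + N{\left(D \right)}\right)^{2} = \left(-5 - \frac{1}{5}\right)^{2} = \left(- \frac{26}{5}\right)^{2} = \frac{676}{25}$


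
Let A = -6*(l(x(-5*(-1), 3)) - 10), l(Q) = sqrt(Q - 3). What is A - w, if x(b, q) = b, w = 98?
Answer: -38 - 6*sqrt(2) ≈ -46.485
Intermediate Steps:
l(Q) = sqrt(-3 + Q)
A = 60 - 6*sqrt(2) (A = -6*(sqrt(-3 - 5*(-1)) - 10) = -6*(sqrt(-3 + 5) - 10) = -6*(sqrt(2) - 10) = -6*(-10 + sqrt(2)) = 60 - 6*sqrt(2) ≈ 51.515)
A - w = (60 - 6*sqrt(2)) - 1*98 = (60 - 6*sqrt(2)) - 98 = -38 - 6*sqrt(2)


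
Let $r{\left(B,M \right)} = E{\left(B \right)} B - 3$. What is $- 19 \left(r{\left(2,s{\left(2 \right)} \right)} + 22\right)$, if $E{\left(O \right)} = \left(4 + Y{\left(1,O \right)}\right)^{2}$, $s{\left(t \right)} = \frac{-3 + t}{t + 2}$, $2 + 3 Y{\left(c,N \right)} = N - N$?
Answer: $- \frac{7049}{9} \approx -783.22$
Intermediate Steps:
$Y{\left(c,N \right)} = - \frac{2}{3}$ ($Y{\left(c,N \right)} = - \frac{2}{3} + \frac{N - N}{3} = - \frac{2}{3} + \frac{1}{3} \cdot 0 = - \frac{2}{3} + 0 = - \frac{2}{3}$)
$s{\left(t \right)} = \frac{-3 + t}{2 + t}$
$E{\left(O \right)} = \frac{100}{9}$ ($E{\left(O \right)} = \left(4 - \frac{2}{3}\right)^{2} = \left(\frac{10}{3}\right)^{2} = \frac{100}{9}$)
$r{\left(B,M \right)} = -3 + \frac{100 B}{9}$ ($r{\left(B,M \right)} = \frac{100 B}{9} - 3 = -3 + \frac{100 B}{9}$)
$- 19 \left(r{\left(2,s{\left(2 \right)} \right)} + 22\right) = - 19 \left(\left(-3 + \frac{100}{9} \cdot 2\right) + 22\right) = - 19 \left(\left(-3 + \frac{200}{9}\right) + 22\right) = - 19 \left(\frac{173}{9} + 22\right) = \left(-19\right) \frac{371}{9} = - \frac{7049}{9}$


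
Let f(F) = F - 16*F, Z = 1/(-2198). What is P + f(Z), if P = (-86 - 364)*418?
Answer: -413443785/2198 ≈ -1.8810e+5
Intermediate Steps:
P = -188100 (P = -450*418 = -188100)
Z = -1/2198 ≈ -0.00045496
f(F) = -15*F
P + f(Z) = -188100 - 15*(-1/2198) = -188100 + 15/2198 = -413443785/2198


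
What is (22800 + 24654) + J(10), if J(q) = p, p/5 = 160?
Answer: 48254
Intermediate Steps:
p = 800 (p = 5*160 = 800)
J(q) = 800
(22800 + 24654) + J(10) = (22800 + 24654) + 800 = 47454 + 800 = 48254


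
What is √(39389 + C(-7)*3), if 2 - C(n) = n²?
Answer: 4*√2453 ≈ 198.11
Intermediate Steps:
C(n) = 2 - n²
√(39389 + C(-7)*3) = √(39389 + (2 - 1*(-7)²)*3) = √(39389 + (2 - 1*49)*3) = √(39389 + (2 - 49)*3) = √(39389 - 47*3) = √(39389 - 141) = √39248 = 4*√2453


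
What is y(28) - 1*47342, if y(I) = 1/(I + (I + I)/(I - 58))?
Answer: -18558049/392 ≈ -47342.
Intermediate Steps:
y(I) = 1/(I + 2*I/(-58 + I)) (y(I) = 1/(I + (2*I)/(-58 + I)) = 1/(I + 2*I/(-58 + I)))
y(28) - 1*47342 = (-58 + 28)/(28*(-56 + 28)) - 1*47342 = (1/28)*(-30)/(-28) - 47342 = (1/28)*(-1/28)*(-30) - 47342 = 15/392 - 47342 = -18558049/392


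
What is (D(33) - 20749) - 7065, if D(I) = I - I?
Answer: -27814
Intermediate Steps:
D(I) = 0
(D(33) - 20749) - 7065 = (0 - 20749) - 7065 = -20749 - 7065 = -27814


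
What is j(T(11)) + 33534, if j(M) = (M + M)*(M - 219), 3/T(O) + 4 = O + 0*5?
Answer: 1633986/49 ≈ 33347.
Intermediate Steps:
T(O) = 3/(-4 + O) (T(O) = 3/(-4 + (O + 0*5)) = 3/(-4 + (O + 0)) = 3/(-4 + O))
j(M) = 2*M*(-219 + M) (j(M) = (2*M)*(-219 + M) = 2*M*(-219 + M))
j(T(11)) + 33534 = 2*(3/(-4 + 11))*(-219 + 3/(-4 + 11)) + 33534 = 2*(3/7)*(-219 + 3/7) + 33534 = 2*(3/7)*(-1530/7) + 33534 = -9180/49 + 33534 = 1633986/49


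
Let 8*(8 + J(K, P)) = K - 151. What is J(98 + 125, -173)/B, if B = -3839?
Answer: -1/3839 ≈ -0.00026048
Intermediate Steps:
J(K, P) = -215/8 + K/8 (J(K, P) = -8 + (K - 151)/8 = -8 + (-151 + K)/8 = -8 + (-151/8 + K/8) = -215/8 + K/8)
J(98 + 125, -173)/B = (-215/8 + (98 + 125)/8)/(-3839) = (-215/8 + (1/8)*223)*(-1/3839) = (-215/8 + 223/8)*(-1/3839) = 1*(-1/3839) = -1/3839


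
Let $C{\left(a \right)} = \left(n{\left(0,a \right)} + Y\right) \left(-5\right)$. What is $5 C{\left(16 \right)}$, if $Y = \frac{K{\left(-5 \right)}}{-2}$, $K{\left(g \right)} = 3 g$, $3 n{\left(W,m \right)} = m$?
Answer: $- \frac{1925}{6} \approx -320.83$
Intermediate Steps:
$n{\left(W,m \right)} = \frac{m}{3}$
$Y = \frac{15}{2}$ ($Y = \frac{3 \left(-5\right)}{-2} = \left(-15\right) \left(- \frac{1}{2}\right) = \frac{15}{2} \approx 7.5$)
$C{\left(a \right)} = - \frac{75}{2} - \frac{5 a}{3}$ ($C{\left(a \right)} = \left(\frac{a}{3} + \frac{15}{2}\right) \left(-5\right) = \left(\frac{15}{2} + \frac{a}{3}\right) \left(-5\right) = - \frac{75}{2} - \frac{5 a}{3}$)
$5 C{\left(16 \right)} = 5 \left(- \frac{75}{2} - \frac{80}{3}\right) = 5 \left(- \frac{385}{6}\right) = - \frac{1925}{6}$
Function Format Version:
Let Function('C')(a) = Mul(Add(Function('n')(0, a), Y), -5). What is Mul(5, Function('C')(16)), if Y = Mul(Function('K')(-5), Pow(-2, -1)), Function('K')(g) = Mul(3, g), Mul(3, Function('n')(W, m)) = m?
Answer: Rational(-1925, 6) ≈ -320.83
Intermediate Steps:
Function('n')(W, m) = Mul(Rational(1, 3), m)
Y = Rational(15, 2) (Y = Mul(Mul(3, -5), Pow(-2, -1)) = Mul(-15, Rational(-1, 2)) = Rational(15, 2) ≈ 7.5000)
Function('C')(a) = Add(Rational(-75, 2), Mul(Rational(-5, 3), a)) (Function('C')(a) = Mul(Add(Mul(Rational(1, 3), a), Rational(15, 2)), -5) = Mul(Add(Rational(15, 2), Mul(Rational(1, 3), a)), -5) = Add(Rational(-75, 2), Mul(Rational(-5, 3), a)))
Mul(5, Function('C')(16)) = Mul(5, Add(Rational(-75, 2), Mul(Rational(-5, 3), 16))) = Mul(5, Add(Rational(-75, 2), Rational(-80, 3))) = Mul(5, Rational(-385, 6)) = Rational(-1925, 6)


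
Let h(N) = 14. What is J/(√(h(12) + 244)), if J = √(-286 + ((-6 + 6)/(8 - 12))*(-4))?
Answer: I*√18447/129 ≈ 1.0529*I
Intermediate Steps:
J = I*√286 (J = √(-286 + (0/(-4))*(-4)) = √(-286 + (0*(-¼))*(-4)) = √(-286 + 0*(-4)) = √(-286 + 0) = √(-286) = I*√286 ≈ 16.912*I)
J/(√(h(12) + 244)) = (I*√286)/(√(14 + 244)) = (I*√286)/(√258) = (I*√286)*(√258/258) = I*√18447/129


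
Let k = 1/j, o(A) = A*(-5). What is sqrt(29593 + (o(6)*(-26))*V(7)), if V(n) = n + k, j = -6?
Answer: sqrt(34923) ≈ 186.88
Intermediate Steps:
o(A) = -5*A
k = -1/6 (k = 1/(-6) = -1/6 ≈ -0.16667)
V(n) = -1/6 + n (V(n) = n - 1/6 = -1/6 + n)
sqrt(29593 + (o(6)*(-26))*V(7)) = sqrt(29593 + (-5*6*(-26))*(-1/6 + 7)) = sqrt(29593 - 30*(-26)*(41/6)) = sqrt(29593 + 780*(41/6)) = sqrt(29593 + 5330) = sqrt(34923)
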